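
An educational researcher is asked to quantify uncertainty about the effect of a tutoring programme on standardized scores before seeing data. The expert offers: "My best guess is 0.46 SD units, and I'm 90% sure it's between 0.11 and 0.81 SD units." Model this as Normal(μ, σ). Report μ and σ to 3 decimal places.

A symmetric 90% interval runs μ ± z·σ with z = 1.645.
Half-width = 0.35, so σ = 0.35/1.645 = 0.213.
μ is the stated best guess, 0.460.

μ = 0.460, σ = 0.213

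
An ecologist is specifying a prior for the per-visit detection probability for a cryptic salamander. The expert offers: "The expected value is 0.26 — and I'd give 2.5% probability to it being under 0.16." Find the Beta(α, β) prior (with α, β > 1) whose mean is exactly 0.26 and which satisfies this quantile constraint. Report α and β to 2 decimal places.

With mean 0.26 fixed, write α = 0.26s, β = 0.74s where s = α+β.
Need P(θ < 0.16) = 0.025 under Beta(0.26s, 0.74s). Normal approximation: (q−m)/√(m(1−m)/s) ≈ z_{0.025} = -1.96, so s ≈ 0.26·0.74·(-1.96)²/(0.16−0.26)² = 73.9.
At s = 73.9: P(θ<0.16) ≈ 0.016. Adjusting to match 0.025 gives s ≈ 62.59.
So α = 0.26·62.59 ≈ 16.27, β = 0.74·62.59 ≈ 46.32.

α ≈ 16.27, β ≈ 46.32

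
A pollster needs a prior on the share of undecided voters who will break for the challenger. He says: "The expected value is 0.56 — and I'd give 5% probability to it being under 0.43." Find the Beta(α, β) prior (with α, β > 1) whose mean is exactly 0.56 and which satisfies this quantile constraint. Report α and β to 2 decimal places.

α ≈ 22.20, β ≈ 17.44

With mean 0.56 fixed, write α = 0.56s, β = 0.44s where s = α+β.
Need P(θ < 0.43) = 0.05 under Beta(0.56s, 0.44s). Normal approximation: (q−m)/√(m(1−m)/s) ≈ z_{0.05} = -1.64, so s ≈ 0.56·0.44·(-1.64)²/(0.43−0.56)² = 39.4.
At s = 39.4: P(θ<0.43) ≈ 0.050. Adjusting to match 0.05 gives s ≈ 39.64.
So α = 0.56·39.64 ≈ 22.20, β = 0.44·39.64 ≈ 17.44.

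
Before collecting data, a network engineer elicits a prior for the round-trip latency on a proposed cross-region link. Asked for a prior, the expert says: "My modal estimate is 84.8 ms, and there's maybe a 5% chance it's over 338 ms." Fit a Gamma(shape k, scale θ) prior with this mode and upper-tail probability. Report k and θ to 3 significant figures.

Gamma(k,θ) with k>1 has mode (k−1)θ, so θ = 84.8/(k−1).
Need P(X < 338) = 0.95 with θ tied to k this way. Start at k = 2, θ = 84.8: P(X<338) ≈ 0.907.
Too low — raise k to concentrate. Iterating converges to k ≈ 2.32.
Then θ = 84.8/(2.32−1) ≈ 64.4.

k ≈ 2.32, θ ≈ 64.4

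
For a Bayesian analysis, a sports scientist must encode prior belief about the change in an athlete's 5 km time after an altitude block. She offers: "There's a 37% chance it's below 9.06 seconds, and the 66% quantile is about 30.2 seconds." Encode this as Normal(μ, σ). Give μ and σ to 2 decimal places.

For Normal(μ,σ), the p-quantile is μ + z_p·σ. Here z_{0.37} = -0.3319, z_{0.66} = 0.4125.
So 9.06 = μ − 0.3319σ and 30.2 = μ + 0.4125σ.
Subtracting: σ = (30.2 − 9.06)/(0.4125 − (-0.3319)) = 28.40.
Then μ = 9.06 − (-0.3319)·28.40 = 18.49.

μ = 18.49, σ = 28.40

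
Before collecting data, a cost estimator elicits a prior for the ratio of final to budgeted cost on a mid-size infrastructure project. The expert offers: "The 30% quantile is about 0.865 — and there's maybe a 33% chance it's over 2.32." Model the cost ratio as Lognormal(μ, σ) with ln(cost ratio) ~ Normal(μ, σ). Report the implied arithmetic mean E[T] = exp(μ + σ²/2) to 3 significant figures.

E[T] ≈ 2.5

If T ~ Lognormal(μ,σ) then ln T ~ Normal(μ,σ), so the p-quantile of ln T is μ + z_p·σ.
ln(0.865) = -0.145 and ln(2.32) = 0.8416; z_{0.3} = -0.5244, z_{0.67} = 0.4399.
σ = (0.8416 − -0.145)/(0.4399 − (-0.5244)) = 1.023.
μ = -0.145 − (-0.5244)·1.023 = 0.391.
E[T] = exp(μ + σ²/2) = exp(0.391 + 0.5234) = 2.5.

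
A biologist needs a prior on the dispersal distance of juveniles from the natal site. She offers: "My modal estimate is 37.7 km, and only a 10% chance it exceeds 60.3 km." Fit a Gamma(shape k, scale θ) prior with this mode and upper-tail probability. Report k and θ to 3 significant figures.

Gamma(k,θ) with k>1 has mode (k−1)θ, so θ = 37.7/(k−1).
Need P(X < 60.3) = 0.9 with θ tied to k this way. Start at k = 2, θ = 37.7: P(X<60.3) ≈ 0.475.
Too low — raise k to concentrate. Iterating converges to k ≈ 9.52.
Then θ = 37.7/(9.52−1) ≈ 4.43.

k ≈ 9.52, θ ≈ 4.43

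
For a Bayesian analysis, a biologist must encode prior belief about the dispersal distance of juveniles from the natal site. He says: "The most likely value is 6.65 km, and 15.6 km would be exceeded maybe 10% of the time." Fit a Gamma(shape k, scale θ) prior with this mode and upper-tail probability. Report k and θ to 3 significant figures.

k ≈ 3.64, θ ≈ 2.51

Gamma(k,θ) with k>1 has mode (k−1)θ, so θ = 6.65/(k−1).
Need P(X < 15.6) = 0.9 with θ tied to k this way. Start at k = 2, θ = 6.65: P(X<15.6) ≈ 0.680.
Too low — raise k to concentrate. Iterating converges to k ≈ 3.64.
Then θ = 6.65/(3.64−1) ≈ 2.51.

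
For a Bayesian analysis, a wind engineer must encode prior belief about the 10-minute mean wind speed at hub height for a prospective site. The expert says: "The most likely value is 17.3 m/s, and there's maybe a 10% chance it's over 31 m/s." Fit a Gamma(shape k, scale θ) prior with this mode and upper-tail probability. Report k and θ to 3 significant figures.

k ≈ 6.59, θ ≈ 3.09

Gamma(k,θ) with k>1 has mode (k−1)θ, so θ = 17.3/(k−1).
Need P(X < 31) = 0.9 with θ tied to k this way. Start at k = 2, θ = 17.3: P(X<31) ≈ 0.535.
Too low — raise k to concentrate. Iterating converges to k ≈ 6.59.
Then θ = 17.3/(6.59−1) ≈ 3.09.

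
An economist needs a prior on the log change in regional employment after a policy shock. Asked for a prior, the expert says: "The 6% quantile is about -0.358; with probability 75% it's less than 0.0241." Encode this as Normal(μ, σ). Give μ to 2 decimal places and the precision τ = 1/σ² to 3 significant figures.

For Normal(μ,σ), the p-quantile is μ + z_p·σ. Here z_{0.06} = -1.555, z_{0.75} = 0.6745.
So -0.358 = μ − 1.555σ and 0.0241 = μ + 0.6745σ.
Subtracting: σ = (0.0241 − -0.358)/(0.6745 − (-1.555)) = 0.17.
Then μ = -0.358 − (-1.555)·0.17 = -0.09.
Precision τ = 1/σ² = 1/0.1714² = 34.

μ = -0.09, τ = 34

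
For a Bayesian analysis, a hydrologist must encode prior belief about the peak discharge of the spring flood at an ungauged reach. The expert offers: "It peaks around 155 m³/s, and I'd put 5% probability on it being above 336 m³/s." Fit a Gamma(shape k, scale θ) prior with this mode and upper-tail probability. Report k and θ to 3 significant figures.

k ≈ 5.6, θ ≈ 33.7

Gamma(k,θ) with k>1 has mode (k−1)θ, so θ = 155/(k−1).
Need P(X < 336) = 0.95 with θ tied to k this way. Start at k = 2, θ = 155: P(X<336) ≈ 0.637.
Too low — raise k to concentrate. Iterating converges to k ≈ 5.6.
Then θ = 155/(5.6−1) ≈ 33.7.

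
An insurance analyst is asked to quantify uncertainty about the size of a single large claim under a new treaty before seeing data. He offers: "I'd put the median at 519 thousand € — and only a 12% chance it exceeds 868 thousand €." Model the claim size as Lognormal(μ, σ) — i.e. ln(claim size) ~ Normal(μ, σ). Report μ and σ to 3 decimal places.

μ ≈ 6.252, σ ≈ 0.438

If T ~ Lognormal(μ,σ) then ln T ~ Normal(μ,σ), so the p-quantile of ln T is μ + z_p·σ.
ln(519) = 6.252 and ln(868) = 6.766; z_{0.5} = 0, z_{0.88} = 1.175.
σ = (6.766 − 6.252)/(1.175 − (0)) = 0.438.
μ = 6.252 − (0)·0.438 = 6.252.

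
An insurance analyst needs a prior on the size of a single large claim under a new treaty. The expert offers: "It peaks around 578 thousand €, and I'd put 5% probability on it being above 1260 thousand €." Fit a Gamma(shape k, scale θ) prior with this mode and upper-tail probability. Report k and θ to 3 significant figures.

Gamma(k,θ) with k>1 has mode (k−1)θ, so θ = 578/(k−1).
Need P(X < 1260) = 0.95 with θ tied to k this way. Start at k = 2, θ = 578: P(X<1260) ≈ 0.641.
Too low — raise k to concentrate. Iterating converges to k ≈ 5.53.
Then θ = 578/(5.53−1) ≈ 127.

k ≈ 5.53, θ ≈ 127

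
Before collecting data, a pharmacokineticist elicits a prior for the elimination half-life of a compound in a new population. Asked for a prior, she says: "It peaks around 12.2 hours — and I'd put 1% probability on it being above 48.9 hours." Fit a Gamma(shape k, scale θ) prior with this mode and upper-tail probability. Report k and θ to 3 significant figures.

Gamma(k,θ) with k>1 has mode (k−1)θ, so θ = 12.2/(k−1).
Need P(X < 48.9) = 0.99 with θ tied to k this way. Start at k = 2, θ = 12.2: P(X<48.9) ≈ 0.909.
Too low — raise k to concentrate. Iterating converges to k ≈ 3.17.
Then θ = 12.2/(3.17−1) ≈ 5.63.

k ≈ 3.17, θ ≈ 5.63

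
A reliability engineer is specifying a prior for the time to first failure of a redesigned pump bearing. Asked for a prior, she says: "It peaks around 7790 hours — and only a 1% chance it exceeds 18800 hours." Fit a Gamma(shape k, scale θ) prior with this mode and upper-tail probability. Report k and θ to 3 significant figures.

k ≈ 7.09, θ ≈ 1280

Gamma(k,θ) with k>1 has mode (k−1)θ, so θ = 7790/(k−1).
Need P(X < 18800) = 0.99 with θ tied to k this way. Start at k = 2, θ = 7790: P(X<18800) ≈ 0.694.
Too low — raise k to concentrate. Iterating converges to k ≈ 7.09.
Then θ = 7790/(7.09−1) ≈ 1280.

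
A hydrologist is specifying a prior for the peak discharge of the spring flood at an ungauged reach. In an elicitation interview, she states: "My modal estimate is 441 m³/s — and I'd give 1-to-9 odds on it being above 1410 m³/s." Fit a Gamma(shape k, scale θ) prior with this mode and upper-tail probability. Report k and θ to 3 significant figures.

Gamma(k,θ) with k>1 has mode (k−1)θ, so θ = 441/(k−1).
Need P(X < 1410) = 0.9 with θ tied to k this way. Start at k = 2, θ = 441: P(X<1410) ≈ 0.828.
Too low — raise k to concentrate. Iterating converges to k ≈ 2.4.
Then θ = 441/(2.4−1) ≈ 315.

k ≈ 2.4, θ ≈ 315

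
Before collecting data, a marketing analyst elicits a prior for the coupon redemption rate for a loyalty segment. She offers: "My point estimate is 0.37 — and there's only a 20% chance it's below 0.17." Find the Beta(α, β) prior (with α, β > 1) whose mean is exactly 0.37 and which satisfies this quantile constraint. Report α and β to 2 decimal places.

With mean 0.37 fixed, write α = 0.37s, β = 0.63s where s = α+β.
Need P(θ < 0.17) = 0.2 under Beta(0.37s, 0.63s). Normal approximation: (q−m)/√(m(1−m)/s) ≈ z_{0.2} = -0.842, so s ≈ 0.37·0.63·(-0.842)²/(0.17−0.37)² = 4.1.
At s = 4.1: P(θ<0.17) ≈ 0.205. Adjusting to match 0.2 gives s ≈ 4.25.
So α = 0.37·4.25 ≈ 1.57, β = 0.63·4.25 ≈ 2.68.

α ≈ 1.57, β ≈ 2.68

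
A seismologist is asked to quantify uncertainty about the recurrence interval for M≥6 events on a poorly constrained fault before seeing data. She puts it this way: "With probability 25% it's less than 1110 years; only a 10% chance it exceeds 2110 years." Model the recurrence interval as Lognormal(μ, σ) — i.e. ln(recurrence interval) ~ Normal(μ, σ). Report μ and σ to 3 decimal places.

If T ~ Lognormal(μ,σ) then ln T ~ Normal(μ,σ), so the p-quantile of ln T is μ + z_p·σ.
ln(1110) = 7.012 and ln(2110) = 7.654; z_{0.25} = -0.6745, z_{0.9} = 1.282.
σ = (7.654 − 7.012)/(1.282 − (-0.6745)) = 0.328.
μ = 7.012 − (-0.6745)·0.328 = 7.234.

μ ≈ 7.234, σ ≈ 0.328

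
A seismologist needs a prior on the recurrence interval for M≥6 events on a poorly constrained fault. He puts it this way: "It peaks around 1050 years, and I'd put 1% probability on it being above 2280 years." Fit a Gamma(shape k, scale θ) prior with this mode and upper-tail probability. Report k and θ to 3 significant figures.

Gamma(k,θ) with k>1 has mode (k−1)θ, so θ = 1050/(k−1).
Need P(X < 2280) = 0.99 with θ tied to k this way. Start at k = 2, θ = 1050: P(X<2280) ≈ 0.638.
Too low — raise k to concentrate. Iterating converges to k ≈ 9.04.
Then θ = 1050/(9.04−1) ≈ 131.

k ≈ 9.04, θ ≈ 131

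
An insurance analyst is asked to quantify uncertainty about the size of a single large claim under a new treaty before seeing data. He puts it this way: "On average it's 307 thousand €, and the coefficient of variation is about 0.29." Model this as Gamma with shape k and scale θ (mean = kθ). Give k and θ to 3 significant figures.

For Gamma(k, scale θ): mean = kθ, variance = kθ², so CV = 1/√k.
CV = 0.29, hence k = 1/CV² = 11.9.
Then θ = mean/k = 307/11.9 = 25.8.

k ≈ 11.9, θ ≈ 25.8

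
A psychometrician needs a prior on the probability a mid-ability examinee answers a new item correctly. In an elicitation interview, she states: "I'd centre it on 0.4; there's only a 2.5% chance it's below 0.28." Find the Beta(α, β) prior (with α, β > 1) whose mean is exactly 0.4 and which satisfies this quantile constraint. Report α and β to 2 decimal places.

With mean 0.4 fixed, write α = 0.4s, β = 0.6s where s = α+β.
Need P(θ < 0.28) = 0.025 under Beta(0.4s, 0.6s). Normal approximation: (q−m)/√(m(1−m)/s) ≈ z_{0.025} = -1.96, so s ≈ 0.4·0.6·(-1.96)²/(0.28−0.4)² = 64.0.
At s = 64.0: P(θ<0.28) ≈ 0.021. Adjusting to match 0.025 gives s ≈ 59.27.
So α = 0.4·59.27 ≈ 23.71, β = 0.6·59.27 ≈ 35.56.

α ≈ 23.71, β ≈ 35.56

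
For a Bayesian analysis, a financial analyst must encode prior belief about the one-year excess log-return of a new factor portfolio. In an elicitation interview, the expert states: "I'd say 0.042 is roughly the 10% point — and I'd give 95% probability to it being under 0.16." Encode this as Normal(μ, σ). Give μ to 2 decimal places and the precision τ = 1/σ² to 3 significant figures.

μ = 0.09, τ = 615

The p-quantile of Normal(μ,σ) is μ + z_p·σ, with z_{0.1} = -1.282 and z_{0.95} = 1.645.
Eliminate σ: μ = (z₂·x₁ − z₁·x₂)/(z₂ − z₁) = (1.645·0.042 − (-1.282)·0.16)/2.926 = 0.09.
Then σ = (x₂ − x₁)/(z₂ − z₁) = (0.16 − 0.042)/2.926 = 0.04.
Precision τ = 1/σ² = 1/0.04032² = 615.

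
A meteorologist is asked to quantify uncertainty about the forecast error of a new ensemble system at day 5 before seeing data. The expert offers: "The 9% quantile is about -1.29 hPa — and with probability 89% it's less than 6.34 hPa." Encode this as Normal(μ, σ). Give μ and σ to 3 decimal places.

μ = 2.695, σ = 2.972

For Normal(μ,σ), the p-quantile is μ + z_p·σ. Here z_{0.09} = -1.341, z_{0.89} = 1.227.
So -1.29 = μ − 1.341σ and 6.34 = μ + 1.227σ.
Subtracting: σ = (6.34 − -1.29)/(1.227 − (-1.341)) = 2.972.
Then μ = -1.29 − (-1.341)·2.972 = 2.695.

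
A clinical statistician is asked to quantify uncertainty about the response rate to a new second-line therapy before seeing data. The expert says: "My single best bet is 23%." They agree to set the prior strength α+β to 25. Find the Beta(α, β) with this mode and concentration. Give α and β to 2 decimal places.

For α,β > 1 the Beta mode is (α−1)/(α+β−2). With α+β = 25, the mode is (α−1)/23.
Set (α−1)/23 = 0.23 → α = 1 + 0.23·23 = 6.29.
β = 25 − α = 18.71.

α = 6.29, β = 18.71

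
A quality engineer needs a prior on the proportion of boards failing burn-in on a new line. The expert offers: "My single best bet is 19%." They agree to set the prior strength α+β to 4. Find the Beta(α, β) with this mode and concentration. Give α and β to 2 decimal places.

α = 1.38, β = 2.62

For α,β > 1 the Beta mode is (α−1)/(α+β−2). With α+β = 4, the mode is (α−1)/2.
Set (α−1)/2 = 0.19 → α = 1 + 0.19·2 = 1.38.
β = 4 − α = 2.62.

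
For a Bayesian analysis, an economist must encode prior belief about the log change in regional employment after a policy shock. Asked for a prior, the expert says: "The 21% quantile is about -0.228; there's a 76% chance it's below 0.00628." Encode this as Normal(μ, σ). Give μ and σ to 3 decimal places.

μ = -0.103, σ = 0.155

The p-quantile of Normal(μ,σ) is μ + z_p·σ, with z_{0.21} = -0.8064 and z_{0.76} = 0.7063.
Eliminate σ: μ = (z₂·x₁ − z₁·x₂)/(z₂ − z₁) = (0.7063·-0.228 − (-0.8064)·0.00628)/1.513 = -0.103.
Then σ = (x₂ − x₁)/(z₂ − z₁) = (0.00628 − -0.228)/1.513 = 0.155.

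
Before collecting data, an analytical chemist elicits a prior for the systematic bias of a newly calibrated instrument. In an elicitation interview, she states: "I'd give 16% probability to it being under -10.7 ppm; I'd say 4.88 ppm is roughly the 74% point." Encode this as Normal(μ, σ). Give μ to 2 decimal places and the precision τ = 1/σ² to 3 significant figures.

μ = -1.24, τ = 0.0111

The p-quantile of Normal(μ,σ) is μ + z_p·σ, with z_{0.16} = -0.9945 and z_{0.74} = 0.6433.
Eliminate σ: μ = (z₂·x₁ − z₁·x₂)/(z₂ − z₁) = (0.6433·-10.7 − (-0.9945)·4.88)/1.638 = -1.24.
Then σ = (x₂ − x₁)/(z₂ − z₁) = (4.88 − -10.7)/1.638 = 9.51.
Precision τ = 1/σ² = 1/9.513² = 0.0111.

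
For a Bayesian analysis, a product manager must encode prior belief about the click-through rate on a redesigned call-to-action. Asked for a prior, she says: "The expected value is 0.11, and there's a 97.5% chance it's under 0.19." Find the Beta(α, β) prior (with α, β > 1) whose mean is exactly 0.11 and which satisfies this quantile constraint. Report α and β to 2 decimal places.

α ≈ 8.15, β ≈ 65.91

With mean 0.11 fixed, write α = 0.11s, β = 0.89s where s = α+β.
Need P(θ < 0.19) = 0.975 under Beta(0.11s, 0.89s). Normal approximation: (q−m)/√(m(1−m)/s) ≈ z_{0.975} = 1.96, so s ≈ 0.11·0.89·(1.96)²/(0.19−0.11)² = 58.8.
At s = 58.8: P(θ<0.19) ≈ 0.961. Adjusting to match 0.975 gives s ≈ 74.05.
So α = 0.11·74.05 ≈ 8.15, β = 0.89·74.05 ≈ 65.91.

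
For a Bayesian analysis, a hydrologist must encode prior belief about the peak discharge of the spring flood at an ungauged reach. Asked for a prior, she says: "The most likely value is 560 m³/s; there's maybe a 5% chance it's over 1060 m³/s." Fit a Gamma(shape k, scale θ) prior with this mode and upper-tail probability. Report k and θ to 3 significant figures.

k ≈ 7.83, θ ≈ 82

Gamma(k,θ) with k>1 has mode (k−1)θ, so θ = 560/(k−1).
Need P(X < 1060) = 0.95 with θ tied to k this way. Start at k = 2, θ = 560: P(X<1060) ≈ 0.564.
Too low — raise k to concentrate. Iterating converges to k ≈ 7.83.
Then θ = 560/(7.83−1) ≈ 82.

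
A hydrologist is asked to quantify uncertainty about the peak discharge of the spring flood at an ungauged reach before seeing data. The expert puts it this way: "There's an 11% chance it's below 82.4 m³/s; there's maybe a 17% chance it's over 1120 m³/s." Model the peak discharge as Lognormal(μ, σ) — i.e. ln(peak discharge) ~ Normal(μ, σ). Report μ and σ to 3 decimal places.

If T ~ Lognormal(μ,σ) then ln T ~ Normal(μ,σ), so the p-quantile of ln T is μ + z_p·σ.
ln(82.4) = 4.412 and ln(1120) = 7.021; z_{0.11} = -1.227, z_{0.83} = 0.9542.
σ = (7.021 − 4.412)/(0.9542 − (-1.227)) = 1.197.
μ = 4.412 − (-1.227)·1.197 = 5.879.

μ ≈ 5.879, σ ≈ 1.197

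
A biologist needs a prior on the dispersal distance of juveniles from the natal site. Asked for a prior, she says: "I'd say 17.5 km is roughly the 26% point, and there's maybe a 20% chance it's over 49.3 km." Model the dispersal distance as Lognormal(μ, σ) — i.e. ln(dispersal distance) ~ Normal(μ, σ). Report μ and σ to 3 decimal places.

If T ~ Lognormal(μ,σ) then ln T ~ Normal(μ,σ), so the p-quantile of ln T is μ + z_p·σ.
ln(17.5) = 2.862 and ln(49.3) = 3.898; z_{0.26} = -0.6433, z_{0.8} = 0.8416.
σ = (3.898 − 2.862)/(0.8416 − (-0.6433)) = 0.697.
μ = 2.862 − (-0.6433)·0.697 = 3.311.

μ ≈ 3.311, σ ≈ 0.697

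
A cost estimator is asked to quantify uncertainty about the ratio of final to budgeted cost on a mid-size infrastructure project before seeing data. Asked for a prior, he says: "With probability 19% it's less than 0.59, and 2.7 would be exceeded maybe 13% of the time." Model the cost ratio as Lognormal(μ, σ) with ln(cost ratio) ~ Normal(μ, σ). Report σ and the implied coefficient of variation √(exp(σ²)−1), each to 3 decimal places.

If T ~ Lognormal(μ,σ) then ln T ~ Normal(μ,σ), so the p-quantile of ln T is μ + z_p·σ.
ln(0.59) = -0.5276 and ln(2.7) = 0.9933; z_{0.19} = -0.8779, z_{0.87} = 1.126.
σ = (0.9933 − -0.5276)/(1.126 − (-0.8779)) = 0.759.
μ = -0.5276 − (-0.8779)·0.759 = 0.139.
CV = √(exp(σ²)−1) = √(exp(0.5758)−1) = 0.882.

σ ≈ 0.759, CV ≈ 0.882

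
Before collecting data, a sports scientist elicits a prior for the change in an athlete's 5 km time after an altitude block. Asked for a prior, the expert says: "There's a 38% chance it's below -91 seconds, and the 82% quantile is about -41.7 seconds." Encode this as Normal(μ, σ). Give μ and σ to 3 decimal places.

The p-quantile of Normal(μ,σ) is μ + z_p·σ, with z_{0.38} = -0.3055 and z_{0.82} = 0.9154.
Eliminate σ: μ = (z₂·x₁ − z₁·x₂)/(z₂ − z₁) = (0.9154·-91 − (-0.3055)·-41.7)/1.221 = -78.664.
Then σ = (x₂ − x₁)/(z₂ − z₁) = (-41.7 − -91)/1.221 = 40.382.

μ = -78.664, σ = 40.382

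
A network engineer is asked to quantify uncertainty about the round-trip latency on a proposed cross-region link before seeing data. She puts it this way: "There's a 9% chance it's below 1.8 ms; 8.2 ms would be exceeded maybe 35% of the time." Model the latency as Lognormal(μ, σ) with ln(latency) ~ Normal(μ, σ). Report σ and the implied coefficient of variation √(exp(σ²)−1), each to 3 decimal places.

If T ~ Lognormal(μ,σ) then ln T ~ Normal(μ,σ), so the p-quantile of ln T is μ + z_p·σ.
ln(1.8) = 0.5878 and ln(8.2) = 2.104; z_{0.09} = -1.341, z_{0.65} = 0.3853.
σ = (2.104 − 0.5878)/(0.3853 − (-1.341)) = 0.878.
μ = 0.5878 − (-1.341)·0.878 = 1.766.
CV = √(exp(σ²)−1) = √(exp(0.7718)−1) = 1.079.

σ ≈ 0.878, CV ≈ 1.079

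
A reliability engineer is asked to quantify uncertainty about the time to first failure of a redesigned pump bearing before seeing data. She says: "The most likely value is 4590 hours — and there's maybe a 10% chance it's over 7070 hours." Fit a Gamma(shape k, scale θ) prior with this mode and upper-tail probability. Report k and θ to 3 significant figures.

k ≈ 11, θ ≈ 459

Gamma(k,θ) with k>1 has mode (k−1)θ, so θ = 4590/(k−1).
Need P(X < 7070) = 0.9 with θ tied to k this way. Start at k = 2, θ = 4590: P(X<7070) ≈ 0.456.
Too low — raise k to concentrate. Iterating converges to k ≈ 11.
Then θ = 4590/(11−1) ≈ 459.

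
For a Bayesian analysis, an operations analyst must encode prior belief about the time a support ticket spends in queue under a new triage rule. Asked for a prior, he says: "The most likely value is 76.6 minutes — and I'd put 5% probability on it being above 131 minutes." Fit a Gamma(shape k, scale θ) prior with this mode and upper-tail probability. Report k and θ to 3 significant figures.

Gamma(k,θ) with k>1 has mode (k−1)θ, so θ = 76.6/(k−1).
Need P(X < 131) = 0.95 with θ tied to k this way. Start at k = 2, θ = 76.6: P(X<131) ≈ 0.510.
Too low — raise k to concentrate. Iterating converges to k ≈ 10.7.
Then θ = 76.6/(10.7−1) ≈ 7.9.

k ≈ 10.7, θ ≈ 7.9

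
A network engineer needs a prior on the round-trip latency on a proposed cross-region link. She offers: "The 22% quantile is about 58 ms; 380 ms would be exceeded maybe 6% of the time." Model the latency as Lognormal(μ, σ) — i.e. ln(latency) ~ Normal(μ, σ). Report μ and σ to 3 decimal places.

μ ≈ 4.684, σ ≈ 0.808

If T ~ Lognormal(μ,σ) then ln T ~ Normal(μ,σ), so the p-quantile of ln T is μ + z_p·σ.
ln(58) = 4.06 and ln(380) = 5.94; z_{0.22} = -0.7722, z_{0.94} = 1.555.
σ = (5.94 − 4.06)/(1.555 − (-0.7722)) = 0.808.
μ = 4.06 − (-0.7722)·0.808 = 4.684.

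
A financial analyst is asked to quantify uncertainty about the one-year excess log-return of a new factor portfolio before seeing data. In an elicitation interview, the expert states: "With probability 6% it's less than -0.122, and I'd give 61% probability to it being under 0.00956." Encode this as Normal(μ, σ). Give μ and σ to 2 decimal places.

μ = -0.01, σ = 0.07

The p-quantile of Normal(μ,σ) is μ + z_p·σ, with z_{0.06} = -1.555 and z_{0.61} = 0.2793.
Eliminate σ: μ = (z₂·x₁ − z₁·x₂)/(z₂ − z₁) = (0.2793·-0.122 − (-1.555)·0.00956)/1.834 = -0.01.
Then σ = (x₂ − x₁)/(z₂ − z₁) = (0.00956 − -0.122)/1.834 = 0.07.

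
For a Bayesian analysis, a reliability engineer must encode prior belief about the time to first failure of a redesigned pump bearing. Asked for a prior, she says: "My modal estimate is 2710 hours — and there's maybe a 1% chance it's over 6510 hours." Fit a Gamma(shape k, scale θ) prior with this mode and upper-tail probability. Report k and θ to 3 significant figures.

k ≈ 7.16, θ ≈ 440

Gamma(k,θ) with k>1 has mode (k−1)θ, so θ = 2710/(k−1).
Need P(X < 6510) = 0.99 with θ tied to k this way. Start at k = 2, θ = 2710: P(X<6510) ≈ 0.692.
Too low — raise k to concentrate. Iterating converges to k ≈ 7.16.
Then θ = 2710/(7.16−1) ≈ 440.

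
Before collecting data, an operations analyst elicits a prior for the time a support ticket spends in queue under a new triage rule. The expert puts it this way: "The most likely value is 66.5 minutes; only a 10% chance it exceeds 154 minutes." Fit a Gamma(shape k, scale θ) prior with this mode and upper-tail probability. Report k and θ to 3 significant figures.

Gamma(k,θ) with k>1 has mode (k−1)θ, so θ = 66.5/(k−1).
Need P(X < 154) = 0.9 with θ tied to k this way. Start at k = 2, θ = 66.5: P(X<154) ≈ 0.673.
Too low — raise k to concentrate. Iterating converges to k ≈ 3.73.
Then θ = 66.5/(3.73−1) ≈ 24.4.

k ≈ 3.73, θ ≈ 24.4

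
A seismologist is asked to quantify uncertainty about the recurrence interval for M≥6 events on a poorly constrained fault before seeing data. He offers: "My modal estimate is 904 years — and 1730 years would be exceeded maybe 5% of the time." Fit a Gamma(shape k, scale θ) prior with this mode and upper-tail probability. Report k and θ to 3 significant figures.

k ≈ 7.6, θ ≈ 137

Gamma(k,θ) with k>1 has mode (k−1)θ, so θ = 904/(k−1).
Need P(X < 1730) = 0.95 with θ tied to k this way. Start at k = 2, θ = 904: P(X<1730) ≈ 0.570.
Too low — raise k to concentrate. Iterating converges to k ≈ 7.6.
Then θ = 904/(7.6−1) ≈ 137.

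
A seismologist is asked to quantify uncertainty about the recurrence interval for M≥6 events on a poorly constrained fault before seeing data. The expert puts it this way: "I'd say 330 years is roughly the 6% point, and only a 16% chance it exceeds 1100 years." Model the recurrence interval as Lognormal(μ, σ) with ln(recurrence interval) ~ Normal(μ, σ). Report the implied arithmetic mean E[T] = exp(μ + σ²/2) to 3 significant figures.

If T ~ Lognormal(μ,σ) then ln T ~ Normal(μ,σ), so the p-quantile of ln T is μ + z_p·σ.
ln(330) = 5.799 and ln(1100) = 7.003; z_{0.06} = -1.555, z_{0.84} = 0.9945.
σ = (7.003 − 5.799)/(0.9945 − (-1.555)) = 0.472.
μ = 5.799 − (-1.555)·0.472 = 6.533.
E[T] = exp(μ + σ²/2) = exp(6.533 + 0.1115) = 769 years.

E[T] ≈ 769 years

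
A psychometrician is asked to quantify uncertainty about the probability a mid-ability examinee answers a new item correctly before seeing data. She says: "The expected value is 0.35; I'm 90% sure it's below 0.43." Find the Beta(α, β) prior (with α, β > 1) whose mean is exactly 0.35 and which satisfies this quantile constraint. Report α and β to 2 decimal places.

α ≈ 20.85, β ≈ 38.73

With mean 0.35 fixed, write α = 0.35s, β = 0.65s where s = α+β.
Need P(θ < 0.43) = 0.9 under Beta(0.35s, 0.65s). Normal approximation: (q−m)/√(m(1−m)/s) ≈ z_{0.9} = 1.28, so s ≈ 0.35·0.65·(1.28)²/(0.43−0.35)² = 58.4.
At s = 58.4: P(θ<0.43) ≈ 0.898. Adjusting to match 0.9 gives s ≈ 59.58.
So α = 0.35·59.58 ≈ 20.85, β = 0.65·59.58 ≈ 38.73.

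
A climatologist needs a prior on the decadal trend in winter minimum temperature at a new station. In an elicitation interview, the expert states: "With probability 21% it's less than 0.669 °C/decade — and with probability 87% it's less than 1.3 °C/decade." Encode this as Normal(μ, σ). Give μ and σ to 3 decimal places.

For Normal(μ,σ), the p-quantile is μ + z_p·σ. Here z_{0.21} = -0.8064, z_{0.87} = 1.126.
So 0.669 = μ − 0.8064σ and 1.3 = μ + 1.126σ.
Subtracting: σ = (1.3 − 0.669)/(1.126 − (-0.8064)) = 0.326.
Then μ = 0.669 − (-0.8064)·0.326 = 0.932.

μ = 0.932, σ = 0.326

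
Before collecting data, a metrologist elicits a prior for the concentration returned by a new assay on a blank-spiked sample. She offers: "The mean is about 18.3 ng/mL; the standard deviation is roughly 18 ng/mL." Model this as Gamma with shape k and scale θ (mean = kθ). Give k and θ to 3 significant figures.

For Gamma(k, scale θ): mean = kθ, variance = kθ², so CV = 1/√k.
CV = SD/mean = 18/18.3 = 0.9836, hence k = 1/CV² = 1.03.
Then θ = mean/k = 18.3/1.03 = 17.7.

k ≈ 1.03, θ ≈ 17.7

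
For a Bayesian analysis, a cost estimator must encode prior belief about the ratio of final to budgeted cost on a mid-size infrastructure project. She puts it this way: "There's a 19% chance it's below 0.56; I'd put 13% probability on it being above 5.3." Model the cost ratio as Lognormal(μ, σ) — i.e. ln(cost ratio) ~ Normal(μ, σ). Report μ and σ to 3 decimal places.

μ ≈ 0.405, σ ≈ 1.121

If T ~ Lognormal(μ,σ) then ln T ~ Normal(μ,σ), so the p-quantile of ln T is μ + z_p·σ.
ln(0.56) = -0.5798 and ln(5.3) = 1.668; z_{0.19} = -0.8779, z_{0.87} = 1.126.
σ = (1.668 − -0.5798)/(1.126 − (-0.8779)) = 1.121.
μ = -0.5798 − (-0.8779)·1.121 = 0.405.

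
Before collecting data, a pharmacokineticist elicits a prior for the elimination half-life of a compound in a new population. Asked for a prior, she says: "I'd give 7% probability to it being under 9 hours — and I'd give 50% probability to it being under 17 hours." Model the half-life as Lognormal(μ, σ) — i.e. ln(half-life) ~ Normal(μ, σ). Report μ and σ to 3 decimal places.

If T ~ Lognormal(μ,σ) then ln T ~ Normal(μ,σ), so the p-quantile of ln T is μ + z_p·σ.
ln(9) = 2.197 and ln(17) = 2.833; z_{0.07} = -1.476, z_{0.5} = 0.
σ = (2.833 − 2.197)/(0 − (-1.476)) = 0.431.
μ = 2.197 − (-1.476)·0.431 = 2.833.

μ ≈ 2.833, σ ≈ 0.431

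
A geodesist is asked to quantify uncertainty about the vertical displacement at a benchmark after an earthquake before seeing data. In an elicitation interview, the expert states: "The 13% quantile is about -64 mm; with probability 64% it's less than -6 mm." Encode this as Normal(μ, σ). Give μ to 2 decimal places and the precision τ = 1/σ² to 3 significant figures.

μ = -20.00, τ = 0.000655

The p-quantile of Normal(μ,σ) is μ + z_p·σ, with z_{0.13} = -1.126 and z_{0.64} = 0.3585.
Eliminate σ: μ = (z₂·x₁ − z₁·x₂)/(z₂ − z₁) = (0.3585·-64 − (-1.126)·-6)/1.485 = -20.00.
Then σ = (x₂ − x₁)/(z₂ − z₁) = (-6 − -64)/1.485 = 39.06.
Precision τ = 1/σ² = 1/39.06² = 0.000655.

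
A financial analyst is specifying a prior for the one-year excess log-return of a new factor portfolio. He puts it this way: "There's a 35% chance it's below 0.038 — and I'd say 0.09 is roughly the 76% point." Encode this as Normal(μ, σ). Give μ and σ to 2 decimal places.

For Normal(μ,σ), the p-quantile is μ + z_p·σ. Here z_{0.35} = -0.3853, z_{0.76} = 0.7063.
So 0.038 = μ − 0.3853σ and 0.09 = μ + 0.7063σ.
Subtracting: σ = (0.09 − 0.038)/(0.7063 − (-0.3853)) = 0.05.
Then μ = 0.038 − (-0.3853)·0.05 = 0.06.

μ = 0.06, σ = 0.05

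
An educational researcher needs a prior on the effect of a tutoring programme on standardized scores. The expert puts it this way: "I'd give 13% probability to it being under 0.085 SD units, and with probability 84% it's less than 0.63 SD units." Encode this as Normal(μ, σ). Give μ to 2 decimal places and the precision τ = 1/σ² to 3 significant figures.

The p-quantile of Normal(μ,σ) is μ + z_p·σ, with z_{0.13} = -1.126 and z_{0.84} = 0.9945.
Eliminate σ: μ = (z₂·x₁ − z₁·x₂)/(z₂ − z₁) = (0.9945·0.085 − (-1.126)·0.63)/2.121 = 0.37.
Then σ = (x₂ − x₁)/(z₂ − z₁) = (0.63 − 0.085)/2.121 = 0.26.
Precision τ = 1/σ² = 1/0.257² = 15.1.

μ = 0.37, τ = 15.1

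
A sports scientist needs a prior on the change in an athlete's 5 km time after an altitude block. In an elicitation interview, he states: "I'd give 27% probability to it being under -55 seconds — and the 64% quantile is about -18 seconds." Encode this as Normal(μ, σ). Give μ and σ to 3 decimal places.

μ = -31.655, σ = 38.094

For Normal(μ,σ), the p-quantile is μ + z_p·σ. Here z_{0.27} = -0.6128, z_{0.64} = 0.3585.
So -55 = μ − 0.6128σ and -18 = μ + 0.3585σ.
Subtracting: σ = (-18 − -55)/(0.3585 − (-0.6128)) = 38.094.
Then μ = -55 − (-0.6128)·38.094 = -31.655.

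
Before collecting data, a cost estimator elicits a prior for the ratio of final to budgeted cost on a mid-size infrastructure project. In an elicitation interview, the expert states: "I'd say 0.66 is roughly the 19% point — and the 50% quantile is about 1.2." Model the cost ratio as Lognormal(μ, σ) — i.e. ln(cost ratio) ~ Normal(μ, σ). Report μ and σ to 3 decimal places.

If T ~ Lognormal(μ,σ) then ln T ~ Normal(μ,σ), so the p-quantile of ln T is μ + z_p·σ.
ln(0.66) = -0.4155 and ln(1.2) = 0.1823; z_{0.19} = -0.8779, z_{0.5} = 0.
σ = (0.1823 − -0.4155)/(0 − (-0.8779)) = 0.681.
μ = -0.4155 − (-0.8779)·0.681 = 0.182.

μ ≈ 0.182, σ ≈ 0.681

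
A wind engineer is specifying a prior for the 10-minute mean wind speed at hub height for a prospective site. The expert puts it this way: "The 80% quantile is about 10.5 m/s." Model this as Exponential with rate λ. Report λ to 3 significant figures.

P(T < 10.5) = 1 − e^(−λ·10.5) = 0.8, so λ = −ln(1−0.8)/10.5 = −ln(0.2)/10.5 = 0.153.

λ ≈ 0.153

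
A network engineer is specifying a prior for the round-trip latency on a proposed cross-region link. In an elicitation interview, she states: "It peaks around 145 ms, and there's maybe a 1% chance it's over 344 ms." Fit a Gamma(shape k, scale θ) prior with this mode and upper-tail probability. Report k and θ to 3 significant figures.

k ≈ 7.36, θ ≈ 22.8

Gamma(k,θ) with k>1 has mode (k−1)θ, so θ = 145/(k−1).
Need P(X < 344) = 0.99 with θ tied to k this way. Start at k = 2, θ = 145: P(X<344) ≈ 0.686.
Too low — raise k to concentrate. Iterating converges to k ≈ 7.36.
Then θ = 145/(7.36−1) ≈ 22.8.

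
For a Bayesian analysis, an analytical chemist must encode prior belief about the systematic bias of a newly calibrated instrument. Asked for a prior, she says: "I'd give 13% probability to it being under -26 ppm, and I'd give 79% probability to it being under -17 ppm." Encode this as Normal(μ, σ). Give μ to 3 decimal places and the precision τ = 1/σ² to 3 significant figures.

The p-quantile of Normal(μ,σ) is μ + z_p·σ, with z_{0.13} = -1.126 and z_{0.79} = 0.8064.
Eliminate σ: μ = (z₂·x₁ − z₁·x₂)/(z₂ − z₁) = (0.8064·-26 − (-1.126)·-17)/1.933 = -20.755.
Then σ = (x₂ − x₁)/(z₂ − z₁) = (-17 − -26)/1.933 = 4.656.
Precision τ = 1/σ² = 1/4.656² = 0.0461.

μ = -20.755, τ = 0.0461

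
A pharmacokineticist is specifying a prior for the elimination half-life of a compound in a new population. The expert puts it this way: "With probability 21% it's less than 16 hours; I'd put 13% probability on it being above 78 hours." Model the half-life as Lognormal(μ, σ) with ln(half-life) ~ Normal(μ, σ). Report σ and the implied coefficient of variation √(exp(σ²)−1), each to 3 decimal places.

σ ≈ 0.820, CV ≈ 0.979

If T ~ Lognormal(μ,σ) then ln T ~ Normal(μ,σ), so the p-quantile of ln T is μ + z_p·σ.
ln(16) = 2.773 and ln(78) = 4.357; z_{0.21} = -0.8064, z_{0.87} = 1.126.
σ = (4.357 − 2.773)/(1.126 − (-0.8064)) = 0.820.
μ = 2.773 − (-0.8064)·0.820 = 3.434.
CV = √(exp(σ²)−1) = √(exp(0.6717)−1) = 0.979.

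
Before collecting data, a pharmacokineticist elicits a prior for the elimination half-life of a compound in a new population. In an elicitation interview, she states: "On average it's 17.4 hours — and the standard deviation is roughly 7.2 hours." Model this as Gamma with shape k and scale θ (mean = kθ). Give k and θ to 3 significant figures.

For Gamma(k, scale θ): mean = kθ, variance = kθ², so CV = 1/√k.
CV = SD/mean = 7.2/17.4 = 0.4138, hence k = 1/CV² = 5.84.
Then θ = mean/k = 17.4/5.84 = 2.98.

k ≈ 5.84, θ ≈ 2.98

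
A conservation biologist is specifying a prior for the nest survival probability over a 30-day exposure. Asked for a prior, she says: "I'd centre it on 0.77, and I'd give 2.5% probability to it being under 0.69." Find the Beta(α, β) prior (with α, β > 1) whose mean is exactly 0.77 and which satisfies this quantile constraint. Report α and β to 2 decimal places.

With mean 0.77 fixed, write α = 0.77s, β = 0.23s where s = α+β.
Need P(θ < 0.69) = 0.025 under Beta(0.77s, 0.23s). Normal approximation: (q−m)/√(m(1−m)/s) ≈ z_{0.025} = -1.96, so s ≈ 0.77·0.23·(-1.96)²/(0.69−0.77)² = 106.3.
At s = 106.3: P(θ<0.69) ≈ 0.031. Adjusting to match 0.025 gives s ≈ 117.19.
So α = 0.77·117.19 ≈ 90.24, β = 0.23·117.19 ≈ 26.95.

α ≈ 90.24, β ≈ 26.95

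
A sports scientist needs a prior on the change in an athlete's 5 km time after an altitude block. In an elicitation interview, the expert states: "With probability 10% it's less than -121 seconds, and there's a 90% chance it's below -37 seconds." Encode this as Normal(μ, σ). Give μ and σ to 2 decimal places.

The p-quantile of Normal(μ,σ) is μ + z_p·σ, with z_{0.1} = -1.282 and z_{0.9} = 1.282.
Eliminate σ: μ = (z₂·x₁ − z₁·x₂)/(z₂ − z₁) = (1.282·-121 − (-1.282)·-37)/2.563 = -79.00.
Then σ = (x₂ − x₁)/(z₂ − z₁) = (-37 − -121)/2.563 = 32.77.

μ = -79.00, σ = 32.77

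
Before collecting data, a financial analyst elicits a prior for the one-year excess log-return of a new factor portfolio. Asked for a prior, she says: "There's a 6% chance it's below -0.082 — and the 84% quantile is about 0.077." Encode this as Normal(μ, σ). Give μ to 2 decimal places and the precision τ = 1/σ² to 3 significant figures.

The p-quantile of Normal(μ,σ) is μ + z_p·σ, with z_{0.06} = -1.555 and z_{0.84} = 0.9945.
Eliminate σ: μ = (z₂·x₁ − z₁·x₂)/(z₂ − z₁) = (0.9945·-0.082 − (-1.555)·0.077)/2.549 = 0.01.
Then σ = (x₂ − x₁)/(z₂ − z₁) = (0.077 − -0.082)/2.549 = 0.06.
Precision τ = 1/σ² = 1/0.06237² = 257.

μ = 0.01, τ = 257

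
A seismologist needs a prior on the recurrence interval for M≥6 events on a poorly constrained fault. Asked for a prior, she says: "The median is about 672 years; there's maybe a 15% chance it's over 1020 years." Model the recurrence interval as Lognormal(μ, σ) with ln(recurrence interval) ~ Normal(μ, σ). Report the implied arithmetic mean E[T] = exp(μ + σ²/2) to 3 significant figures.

E[T] ≈ 729 years

If T ~ Lognormal(μ,σ) then ln T ~ Normal(μ,σ), so the p-quantile of ln T is μ + z_p·σ.
ln(672) = 6.51 and ln(1020) = 6.928; z_{0.5} = 0, z_{0.85} = 1.036.
σ = (6.928 − 6.51)/(1.036 − (0)) = 0.403.
μ = 6.51 − (0)·0.403 = 6.510.
E[T] = exp(μ + σ²/2) = exp(6.510 + 0.0811) = 729 years.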